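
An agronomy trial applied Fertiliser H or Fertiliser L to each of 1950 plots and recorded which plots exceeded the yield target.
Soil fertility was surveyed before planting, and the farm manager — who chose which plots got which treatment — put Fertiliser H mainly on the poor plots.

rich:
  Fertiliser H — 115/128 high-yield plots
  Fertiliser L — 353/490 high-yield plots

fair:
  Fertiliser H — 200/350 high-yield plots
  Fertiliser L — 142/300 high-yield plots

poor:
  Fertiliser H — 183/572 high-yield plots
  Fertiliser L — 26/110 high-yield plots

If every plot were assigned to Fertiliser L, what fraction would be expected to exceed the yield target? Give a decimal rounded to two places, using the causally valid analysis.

Soil fertility is set before the fertiliser has any effect — it is not caused by the fertiliser — and it independently drives the outcome. That makes it a confounder, so the causal comparison is within soil fertility levels.
Standardising Fertiliser L to the population soil fertility mix: 0.317·353/490 + 0.333·142/300 + 0.350·26/110 = 0.469.

0.47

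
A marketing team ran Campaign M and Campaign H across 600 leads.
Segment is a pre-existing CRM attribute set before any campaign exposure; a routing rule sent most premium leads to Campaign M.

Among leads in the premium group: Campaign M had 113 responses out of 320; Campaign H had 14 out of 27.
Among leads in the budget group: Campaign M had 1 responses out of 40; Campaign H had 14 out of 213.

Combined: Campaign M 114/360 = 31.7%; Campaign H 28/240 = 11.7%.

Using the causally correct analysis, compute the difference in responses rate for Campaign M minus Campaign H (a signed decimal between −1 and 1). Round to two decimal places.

-0.11

Customer segment differs across campaigns for reasons unrelated to any effect of the campaign itself, and it separately predicts the outcome — a classic confounder. We must compare within customer segment levels.
Adjusting over the population distribution of customer segment: 0.578·(0.353−0.519) + 0.422·(0.025−0.066) = -0.113.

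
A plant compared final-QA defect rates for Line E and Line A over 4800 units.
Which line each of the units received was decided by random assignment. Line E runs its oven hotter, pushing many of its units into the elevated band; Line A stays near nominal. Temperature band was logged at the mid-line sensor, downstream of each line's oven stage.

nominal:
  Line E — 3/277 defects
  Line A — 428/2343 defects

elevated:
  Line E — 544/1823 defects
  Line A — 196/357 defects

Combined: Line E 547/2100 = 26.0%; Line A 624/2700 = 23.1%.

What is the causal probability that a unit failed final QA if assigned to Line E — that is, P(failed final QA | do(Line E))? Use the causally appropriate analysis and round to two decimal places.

0.26

In-process temperature band here is a post-treatment variable shaped by the line; conditioning on it would introduce bias rather than remove it. The overall comparison is the causal one.
So P(outcome | do(Line E)) is just the pooled rate for Line E: 547/2100 = 0.260.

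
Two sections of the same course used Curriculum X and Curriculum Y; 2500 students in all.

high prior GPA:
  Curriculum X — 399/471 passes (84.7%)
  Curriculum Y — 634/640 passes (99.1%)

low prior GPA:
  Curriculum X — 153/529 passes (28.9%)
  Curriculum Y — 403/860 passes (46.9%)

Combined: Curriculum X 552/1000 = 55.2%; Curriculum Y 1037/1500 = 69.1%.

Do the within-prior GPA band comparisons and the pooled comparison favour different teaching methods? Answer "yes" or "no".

Within each prior GPA band level (high prior GPA 84.7% vs 99.1%; low prior GPA 28.9% vs 46.9%), Curriculum Y has the higher rate every time. Pooled: 55.2% vs 69.1% — Curriculum Y has the higher rate overall. They agree.

no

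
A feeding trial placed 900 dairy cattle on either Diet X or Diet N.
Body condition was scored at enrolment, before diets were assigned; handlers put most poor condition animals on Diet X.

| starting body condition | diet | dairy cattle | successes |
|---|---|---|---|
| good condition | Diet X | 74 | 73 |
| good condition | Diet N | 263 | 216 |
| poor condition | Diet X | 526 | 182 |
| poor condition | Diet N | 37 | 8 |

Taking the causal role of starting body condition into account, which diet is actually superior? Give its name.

The stratified and pooled comparisons disagree (Diet X wins within each starting body condition; Diet N wins overall), so the answer turns on the causal role of starting body condition.
Here starting body condition is a common cause — it drives both which diet a case falls under and the outcome. The crude comparison mixes populations; the stratum-specific rates are the causally relevant ones.
Within each level — good condition: 98.6% vs 82.1%; poor condition: 34.6% vs 21.6% — Diet X is higher every time.

Diet X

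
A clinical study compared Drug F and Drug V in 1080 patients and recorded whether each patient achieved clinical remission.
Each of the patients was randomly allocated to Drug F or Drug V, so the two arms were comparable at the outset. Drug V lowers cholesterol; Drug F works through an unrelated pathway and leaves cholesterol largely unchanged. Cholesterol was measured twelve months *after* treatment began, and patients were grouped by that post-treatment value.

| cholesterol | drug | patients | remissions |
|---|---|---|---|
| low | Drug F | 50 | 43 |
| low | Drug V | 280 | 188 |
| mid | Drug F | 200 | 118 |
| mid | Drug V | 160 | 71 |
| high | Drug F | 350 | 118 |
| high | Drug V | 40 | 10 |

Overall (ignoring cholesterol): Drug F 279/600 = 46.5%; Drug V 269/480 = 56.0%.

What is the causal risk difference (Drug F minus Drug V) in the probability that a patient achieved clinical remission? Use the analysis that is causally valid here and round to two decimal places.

-0.10

Cholesterol here is a post-treatment variable shaped by the drug; conditioning on it would introduce bias rather than remove it. The overall comparison is the causal one.
The causal difference is the pooled difference: 0.465 − 0.560 = -0.095.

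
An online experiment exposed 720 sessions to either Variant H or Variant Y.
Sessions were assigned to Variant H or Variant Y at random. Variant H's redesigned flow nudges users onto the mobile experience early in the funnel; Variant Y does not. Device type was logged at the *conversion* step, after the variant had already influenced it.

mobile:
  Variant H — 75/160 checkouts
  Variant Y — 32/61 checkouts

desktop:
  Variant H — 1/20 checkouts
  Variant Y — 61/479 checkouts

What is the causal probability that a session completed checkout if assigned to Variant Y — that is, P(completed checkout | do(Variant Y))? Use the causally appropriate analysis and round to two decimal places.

Within every device type level Variant Y has the higher rate, yet pooled Variant H does — Simpson's reversal.
Device type here is a post-treatment variable shaped by the variant; conditioning on it would introduce bias rather than remove it. The overall comparison is the causal one.
So P(outcome | do(Variant Y)) is just the pooled rate for Variant Y: 93/540 = 0.172.

0.17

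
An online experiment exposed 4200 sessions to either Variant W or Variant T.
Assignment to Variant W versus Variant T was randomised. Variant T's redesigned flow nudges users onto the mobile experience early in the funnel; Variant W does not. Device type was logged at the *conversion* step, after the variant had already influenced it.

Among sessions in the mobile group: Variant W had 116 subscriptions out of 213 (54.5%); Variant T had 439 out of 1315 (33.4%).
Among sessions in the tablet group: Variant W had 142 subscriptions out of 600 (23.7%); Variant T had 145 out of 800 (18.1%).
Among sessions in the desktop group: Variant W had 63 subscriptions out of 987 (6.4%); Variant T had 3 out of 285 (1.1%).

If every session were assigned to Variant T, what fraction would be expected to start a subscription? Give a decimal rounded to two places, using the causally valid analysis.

Device type is downstream of the variant. One should not condition on a consequence of treatment, so the overall rates are the right comparison.
So P(outcome | do(Variant T)) is just the pooled rate for Variant T: 587/2400 = 0.245.

0.24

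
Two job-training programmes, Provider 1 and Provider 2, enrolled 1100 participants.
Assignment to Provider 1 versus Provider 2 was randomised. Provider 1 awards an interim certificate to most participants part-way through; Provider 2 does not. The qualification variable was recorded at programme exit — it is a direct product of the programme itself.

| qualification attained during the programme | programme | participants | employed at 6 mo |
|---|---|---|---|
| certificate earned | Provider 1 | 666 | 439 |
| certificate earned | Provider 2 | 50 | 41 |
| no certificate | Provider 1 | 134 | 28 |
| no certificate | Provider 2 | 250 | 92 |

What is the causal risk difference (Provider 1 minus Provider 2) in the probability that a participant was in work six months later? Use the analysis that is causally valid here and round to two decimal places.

+0.14

Provider 2 is higher inside every qualification attained during the programme stratum but Provider 1 is higher in aggregate. Whether to stratify depends on how qualification attained during the programme relates to the programme.
Qualification attained during the programme lies on the pathway programme → qualification attained during the programme → outcome, so adjusting for it blocks the indirect effect. For the total causal effect of programme, use the unadjusted pooled rates.
The causal difference is the pooled difference: 0.584 − 0.443 = +0.140.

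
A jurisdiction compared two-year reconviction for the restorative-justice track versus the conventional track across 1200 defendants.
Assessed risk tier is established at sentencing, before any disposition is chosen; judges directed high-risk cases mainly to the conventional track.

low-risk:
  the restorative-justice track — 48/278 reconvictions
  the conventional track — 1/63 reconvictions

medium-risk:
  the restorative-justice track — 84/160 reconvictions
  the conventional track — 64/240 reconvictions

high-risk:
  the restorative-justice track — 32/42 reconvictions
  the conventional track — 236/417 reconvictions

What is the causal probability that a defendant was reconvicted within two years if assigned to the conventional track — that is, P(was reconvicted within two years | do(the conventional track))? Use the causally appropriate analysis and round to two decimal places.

0.31

The imbalance in assessed risk tier arose from how defendants were allocated, not from anything the disposition did; and assessed risk tier independently affects the outcome. The pooled gap is confounded — condition on assessed risk tier.
Standardising the conventional track to the population assessed risk tier mix: 0.284·1/63 + 0.333·64/240 + 0.383·236/417 = 0.310.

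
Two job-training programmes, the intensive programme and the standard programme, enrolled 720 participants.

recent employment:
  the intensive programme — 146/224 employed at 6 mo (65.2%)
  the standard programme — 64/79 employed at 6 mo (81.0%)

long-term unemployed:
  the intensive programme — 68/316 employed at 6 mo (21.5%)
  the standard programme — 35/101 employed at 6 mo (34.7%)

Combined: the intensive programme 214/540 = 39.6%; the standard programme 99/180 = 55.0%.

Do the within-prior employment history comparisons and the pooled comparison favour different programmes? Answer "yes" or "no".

no

Within each prior employment history level (recent employment 65.2% vs 81.0%; long-term unemployed 21.5% vs 34.7%), the standard programme has the higher rate every time. Pooled: 39.6% vs 55.0% — the standard programme has the higher rate overall. They agree.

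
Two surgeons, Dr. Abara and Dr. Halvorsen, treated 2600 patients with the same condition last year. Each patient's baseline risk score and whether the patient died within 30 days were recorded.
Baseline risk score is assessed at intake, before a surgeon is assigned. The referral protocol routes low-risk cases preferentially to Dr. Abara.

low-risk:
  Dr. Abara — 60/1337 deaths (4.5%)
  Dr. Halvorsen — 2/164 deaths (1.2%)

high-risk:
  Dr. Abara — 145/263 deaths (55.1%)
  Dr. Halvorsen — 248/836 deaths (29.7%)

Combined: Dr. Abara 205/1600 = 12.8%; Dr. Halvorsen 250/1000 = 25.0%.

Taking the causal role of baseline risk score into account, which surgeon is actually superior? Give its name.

Dr. Halvorsen

Dr. Halvorsen is lower inside every baseline risk score stratum but Dr. Abara is lower in aggregate. Whether to stratify depends on how baseline risk score relates to the surgeon.
Baseline risk score satisfies the back-door criterion: it is not a descendant of the surgeon, and it blocks the spurious path from surgeon to outcome. Adjusting for it (i.e., using the within-baseline risk score rates) gives the causal effect.
Within each level — low-risk: 4.5% vs 1.2%; high-risk: 55.1% vs 29.7% — Dr. Halvorsen is lower every time.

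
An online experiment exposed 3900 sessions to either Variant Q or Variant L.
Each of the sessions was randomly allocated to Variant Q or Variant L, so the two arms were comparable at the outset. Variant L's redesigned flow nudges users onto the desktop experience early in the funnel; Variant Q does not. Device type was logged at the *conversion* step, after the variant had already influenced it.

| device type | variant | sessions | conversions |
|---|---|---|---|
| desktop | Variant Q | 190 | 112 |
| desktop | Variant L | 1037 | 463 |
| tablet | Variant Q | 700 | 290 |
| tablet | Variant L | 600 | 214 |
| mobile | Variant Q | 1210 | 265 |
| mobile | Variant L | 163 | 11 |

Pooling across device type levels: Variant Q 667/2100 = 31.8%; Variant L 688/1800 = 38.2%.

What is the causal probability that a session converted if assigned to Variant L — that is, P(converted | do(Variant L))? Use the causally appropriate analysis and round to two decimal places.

Variant Q is higher inside every device type stratum but Variant L is higher in aggregate. Whether to stratify depends on how device type relates to the variant.
Device type is downstream of the variant. One should not condition on a consequence of treatment, so the overall rates are the right comparison.
So P(outcome | do(Variant L)) is just the pooled rate for Variant L: 688/1800 = 0.382.

0.38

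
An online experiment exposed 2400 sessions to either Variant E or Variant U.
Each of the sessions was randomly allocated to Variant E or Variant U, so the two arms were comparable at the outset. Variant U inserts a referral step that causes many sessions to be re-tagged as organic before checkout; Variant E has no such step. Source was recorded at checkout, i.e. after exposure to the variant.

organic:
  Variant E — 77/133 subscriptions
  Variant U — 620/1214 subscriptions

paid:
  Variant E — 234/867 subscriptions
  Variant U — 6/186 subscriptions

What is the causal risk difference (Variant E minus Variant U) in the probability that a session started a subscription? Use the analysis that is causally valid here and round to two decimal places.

The traffic source-specific comparison favours Variant E throughout, but the pooled figures favour Variant U. The question is whether to condition on traffic source.
Stratifying would compare variants among sessions the variants themselves sorted into traffic source groups — a form of selection on an intermediate. The unconditioned pooled rates give the total causal effect.
The causal difference is the pooled difference: 0.311 − 0.447 = -0.136.

-0.14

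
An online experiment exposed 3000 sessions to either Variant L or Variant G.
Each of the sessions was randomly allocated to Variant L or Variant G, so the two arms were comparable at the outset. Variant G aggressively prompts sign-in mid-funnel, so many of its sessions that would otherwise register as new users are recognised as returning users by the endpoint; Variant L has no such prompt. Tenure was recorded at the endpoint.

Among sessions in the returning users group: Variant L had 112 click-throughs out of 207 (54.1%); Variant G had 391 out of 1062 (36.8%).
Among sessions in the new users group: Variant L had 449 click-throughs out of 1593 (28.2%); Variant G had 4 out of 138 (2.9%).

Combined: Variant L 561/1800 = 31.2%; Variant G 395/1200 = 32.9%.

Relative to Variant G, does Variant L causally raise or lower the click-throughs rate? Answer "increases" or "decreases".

Variant L is higher inside every user tenure stratum but Variant G is higher in aggregate. Whether to stratify depends on how user tenure relates to the variant.
Stratifying would compare variants among sessions the variants themselves sorted into user tenure groups — a form of selection on an intermediate. The unconditioned pooled rates give the total causal effect.
Pooled: Variant L 31.2% vs Variant G 32.9%; Variant G is higher overall.

decreases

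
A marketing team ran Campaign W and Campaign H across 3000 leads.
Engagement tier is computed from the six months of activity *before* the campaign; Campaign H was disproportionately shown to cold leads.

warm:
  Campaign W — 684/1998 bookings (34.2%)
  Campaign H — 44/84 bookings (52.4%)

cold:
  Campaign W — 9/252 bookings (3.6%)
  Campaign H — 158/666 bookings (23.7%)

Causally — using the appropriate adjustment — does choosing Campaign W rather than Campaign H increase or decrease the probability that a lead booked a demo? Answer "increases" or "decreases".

decreases

Within every engagement tier level Campaign H has the higher rate, yet pooled Campaign W does — Simpson's reversal.
Since engagement tier is a pre-existing factor (not a product of the campaign) and it affects the outcome on its own, it is a confounder. The stratified rates, not the pooled rate, identify the causal effect.
Within each level — warm: 34.2% vs 52.4%; cold: 3.6% vs 23.7% — Campaign H is higher every time.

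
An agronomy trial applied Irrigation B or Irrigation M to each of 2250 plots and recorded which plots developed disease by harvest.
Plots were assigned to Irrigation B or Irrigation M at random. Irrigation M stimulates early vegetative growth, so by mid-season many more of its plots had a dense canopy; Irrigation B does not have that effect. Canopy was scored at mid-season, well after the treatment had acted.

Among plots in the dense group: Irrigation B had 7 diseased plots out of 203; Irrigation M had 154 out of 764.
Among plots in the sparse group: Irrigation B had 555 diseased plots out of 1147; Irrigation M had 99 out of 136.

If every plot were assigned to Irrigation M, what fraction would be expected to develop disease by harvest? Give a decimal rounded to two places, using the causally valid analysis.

0.28

The mid-season canopy-specific comparison favours Irrigation B throughout, but the pooled figures favour Irrigation M. The question is whether to condition on mid-season canopy.
Mid-season canopy is recorded after the irrigation and is itself shifted by it — it sits on the causal path from irrigation to outcome. Conditioning on a mediator would strip out part of the effect we want; the pooled comparison gives the total causal effect.
So P(outcome | do(Irrigation M)) is just the pooled rate for Irrigation M: 253/900 = 0.281.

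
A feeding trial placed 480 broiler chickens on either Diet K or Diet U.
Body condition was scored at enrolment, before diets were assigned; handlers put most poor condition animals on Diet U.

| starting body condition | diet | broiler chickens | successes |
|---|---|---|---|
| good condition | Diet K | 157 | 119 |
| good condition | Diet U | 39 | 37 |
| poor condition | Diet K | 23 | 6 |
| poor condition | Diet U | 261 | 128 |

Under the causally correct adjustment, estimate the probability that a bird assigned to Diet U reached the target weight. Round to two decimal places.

0.68

Here starting body condition is a common cause — it drives both which diet a case falls under and the outcome. The crude comparison mixes populations; the stratum-specific rates are the causally relevant ones.
Standardising Diet U to the population starting body condition mix: 0.408·37/39 + 0.592·128/261 = 0.678.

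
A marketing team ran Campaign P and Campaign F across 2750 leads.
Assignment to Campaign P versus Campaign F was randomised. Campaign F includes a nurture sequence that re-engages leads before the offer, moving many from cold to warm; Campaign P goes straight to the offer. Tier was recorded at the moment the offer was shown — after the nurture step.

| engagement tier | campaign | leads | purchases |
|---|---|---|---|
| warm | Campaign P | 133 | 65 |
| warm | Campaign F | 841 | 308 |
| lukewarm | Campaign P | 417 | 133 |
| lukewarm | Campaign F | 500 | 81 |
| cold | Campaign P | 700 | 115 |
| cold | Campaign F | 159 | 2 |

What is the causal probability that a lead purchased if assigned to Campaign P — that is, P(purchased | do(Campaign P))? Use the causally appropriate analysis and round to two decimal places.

Engagement tier is recorded after the campaign and is itself shifted by it — it sits on the causal path from campaign to outcome. Conditioning on a mediator would strip out part of the effect we want; the pooled comparison gives the total causal effect.
So P(outcome | do(Campaign P)) is just the pooled rate for Campaign P: 313/1250 = 0.250.

0.25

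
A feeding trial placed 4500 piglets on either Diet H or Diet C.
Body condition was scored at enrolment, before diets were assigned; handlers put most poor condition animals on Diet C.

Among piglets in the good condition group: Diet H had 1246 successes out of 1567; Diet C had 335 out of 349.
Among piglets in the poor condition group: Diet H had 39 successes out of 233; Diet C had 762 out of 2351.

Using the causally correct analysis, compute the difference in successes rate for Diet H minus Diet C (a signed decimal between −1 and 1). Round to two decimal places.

-0.16

Within every starting body condition level Diet C has the higher rate, yet pooled Diet H does — Simpson's reversal.
Starting body condition satisfies the back-door criterion: it is not a descendant of the diet, and it blocks the spurious path from diet to outcome. Adjusting for it (i.e., using the within-starting body condition rates) gives the causal effect.
Adjusting over the population distribution of starting body condition: 0.426·(0.795−0.960) + 0.574·(0.167−0.324) = -0.160.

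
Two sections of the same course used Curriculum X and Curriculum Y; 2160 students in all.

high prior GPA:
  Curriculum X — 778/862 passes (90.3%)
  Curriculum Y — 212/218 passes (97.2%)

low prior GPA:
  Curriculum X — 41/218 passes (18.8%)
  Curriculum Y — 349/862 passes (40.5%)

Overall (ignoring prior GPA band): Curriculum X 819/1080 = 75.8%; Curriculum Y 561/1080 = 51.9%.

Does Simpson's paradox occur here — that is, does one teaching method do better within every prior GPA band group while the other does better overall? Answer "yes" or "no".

yes

Within each prior GPA band level (high prior GPA 90.3% vs 97.2%; low prior GPA 18.8% vs 40.5%), Curriculum Y has the higher rate every time. Pooled: 75.8% vs 51.9% — Curriculum X has the higher rate overall. The two comparisons disagree.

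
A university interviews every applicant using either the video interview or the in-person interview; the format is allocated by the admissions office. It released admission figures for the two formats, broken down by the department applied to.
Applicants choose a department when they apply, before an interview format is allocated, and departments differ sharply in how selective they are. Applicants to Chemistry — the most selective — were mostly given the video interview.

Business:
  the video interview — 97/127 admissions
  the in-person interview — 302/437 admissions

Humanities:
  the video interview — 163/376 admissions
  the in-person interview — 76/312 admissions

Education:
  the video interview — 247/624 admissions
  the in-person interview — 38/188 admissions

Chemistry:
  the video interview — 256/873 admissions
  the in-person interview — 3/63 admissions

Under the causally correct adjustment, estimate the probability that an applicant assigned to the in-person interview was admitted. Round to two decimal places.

0.26

Department differs across interview formats for reasons unrelated to any effect of the interview format itself, and it separately predicts the outcome — a classic confounder. We must compare within department levels.
Standardising the in-person interview to the population department mix: 0.188·302/437 + 0.229·76/312 + 0.271·38/188 + 0.312·3/63 = 0.255.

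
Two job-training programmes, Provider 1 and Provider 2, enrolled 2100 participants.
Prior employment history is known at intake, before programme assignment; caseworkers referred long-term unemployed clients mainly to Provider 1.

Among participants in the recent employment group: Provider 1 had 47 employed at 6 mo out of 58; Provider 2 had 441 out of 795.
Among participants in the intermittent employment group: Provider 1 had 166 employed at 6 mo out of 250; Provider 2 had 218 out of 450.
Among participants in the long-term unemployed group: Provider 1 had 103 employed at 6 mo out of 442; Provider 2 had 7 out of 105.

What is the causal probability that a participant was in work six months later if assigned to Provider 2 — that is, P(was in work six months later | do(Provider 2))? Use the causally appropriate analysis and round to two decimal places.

0.40

Since prior employment history is a pre-existing factor (not a product of the programme) and it affects the outcome on its own, it is a confounder. The stratified rates, not the pooled rate, identify the causal effect.
Standardising Provider 2 to the population prior employment history mix: 0.406·441/795 + 0.333·218/450 + 0.260·7/105 = 0.404.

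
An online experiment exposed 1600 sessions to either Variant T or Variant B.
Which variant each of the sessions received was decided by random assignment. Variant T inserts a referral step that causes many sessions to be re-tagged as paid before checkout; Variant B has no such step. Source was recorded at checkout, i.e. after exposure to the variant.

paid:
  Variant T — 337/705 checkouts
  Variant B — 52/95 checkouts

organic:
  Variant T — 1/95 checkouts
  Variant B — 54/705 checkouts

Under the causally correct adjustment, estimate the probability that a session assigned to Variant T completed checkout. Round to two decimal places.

0.42

Traffic source is recorded after the variant and is itself shifted by it — it sits on the causal path from variant to outcome. Conditioning on a mediator would strip out part of the effect we want; the pooled comparison gives the total causal effect.
So P(outcome | do(Variant T)) is just the pooled rate for Variant T: 338/800 = 0.422.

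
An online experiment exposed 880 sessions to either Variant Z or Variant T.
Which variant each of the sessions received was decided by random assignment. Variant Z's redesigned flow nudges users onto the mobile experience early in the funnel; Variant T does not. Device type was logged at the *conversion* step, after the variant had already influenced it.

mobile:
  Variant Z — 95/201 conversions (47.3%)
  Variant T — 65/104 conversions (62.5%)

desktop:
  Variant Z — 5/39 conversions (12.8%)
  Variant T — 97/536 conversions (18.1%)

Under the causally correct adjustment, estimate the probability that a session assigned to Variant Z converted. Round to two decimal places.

The stratified and pooled comparisons disagree (Variant T wins within each device type; Variant Z wins overall), so the answer turns on the causal role of device type.
Stratifying would compare variants among sessions the variants themselves sorted into device type groups — a form of selection on an intermediate. The unconditioned pooled rates give the total causal effect.
So P(outcome | do(Variant Z)) is just the pooled rate for Variant Z: 100/240 = 0.417.

0.42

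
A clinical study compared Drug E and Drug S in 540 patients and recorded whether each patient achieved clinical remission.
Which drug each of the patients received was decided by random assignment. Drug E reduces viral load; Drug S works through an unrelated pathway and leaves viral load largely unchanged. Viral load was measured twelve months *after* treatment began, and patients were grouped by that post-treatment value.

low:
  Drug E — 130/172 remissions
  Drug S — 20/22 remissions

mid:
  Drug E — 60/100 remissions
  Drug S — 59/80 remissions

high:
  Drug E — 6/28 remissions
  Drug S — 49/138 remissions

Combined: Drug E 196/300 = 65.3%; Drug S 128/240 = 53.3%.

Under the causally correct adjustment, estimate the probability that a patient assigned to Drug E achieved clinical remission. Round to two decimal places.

0.65

Within every viral load level Drug S has the higher rate, yet pooled Drug E does — Simpson's reversal.
Viral load lies on the pathway drug → viral load → outcome, so adjusting for it blocks the indirect effect. For the total causal effect of drug, use the unadjusted pooled rates.
So P(outcome | do(Drug E)) is just the pooled rate for Drug E: 196/300 = 0.653.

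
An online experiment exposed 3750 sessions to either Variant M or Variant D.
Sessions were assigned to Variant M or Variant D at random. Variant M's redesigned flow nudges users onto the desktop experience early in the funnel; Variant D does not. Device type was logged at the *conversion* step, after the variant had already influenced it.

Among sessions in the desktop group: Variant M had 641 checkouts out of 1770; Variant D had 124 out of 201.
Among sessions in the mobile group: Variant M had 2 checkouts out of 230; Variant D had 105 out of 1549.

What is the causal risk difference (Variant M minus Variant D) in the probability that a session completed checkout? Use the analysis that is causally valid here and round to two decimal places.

+0.19

The device type-specific comparison favours Variant D throughout, but the pooled figures favour Variant M. The question is whether to condition on device type.
Device type lies on the pathway variant → device type → outcome, so adjusting for it blocks the indirect effect. For the total causal effect of variant, use the unadjusted pooled rates.
The causal difference is the pooled difference: 0.322 − 0.131 = +0.191.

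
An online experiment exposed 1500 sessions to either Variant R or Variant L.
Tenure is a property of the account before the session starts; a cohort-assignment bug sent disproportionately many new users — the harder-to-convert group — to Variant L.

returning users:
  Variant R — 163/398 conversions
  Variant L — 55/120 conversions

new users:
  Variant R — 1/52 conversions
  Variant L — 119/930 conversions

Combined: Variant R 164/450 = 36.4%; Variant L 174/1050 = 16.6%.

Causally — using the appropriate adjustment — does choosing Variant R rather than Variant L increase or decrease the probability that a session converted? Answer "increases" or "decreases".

decreases

The stratified and pooled comparisons disagree (Variant L wins within each user tenure; Variant R wins overall), so the answer turns on the causal role of user tenure.
User tenure is set before the variant has any effect — it is not caused by the variant — and it independently drives the outcome. That makes it a confounder, so the causal comparison is within user tenure levels.
Within each level — returning users: 41.0% vs 45.8%; new users: 1.9% vs 12.8% — Variant L is higher every time.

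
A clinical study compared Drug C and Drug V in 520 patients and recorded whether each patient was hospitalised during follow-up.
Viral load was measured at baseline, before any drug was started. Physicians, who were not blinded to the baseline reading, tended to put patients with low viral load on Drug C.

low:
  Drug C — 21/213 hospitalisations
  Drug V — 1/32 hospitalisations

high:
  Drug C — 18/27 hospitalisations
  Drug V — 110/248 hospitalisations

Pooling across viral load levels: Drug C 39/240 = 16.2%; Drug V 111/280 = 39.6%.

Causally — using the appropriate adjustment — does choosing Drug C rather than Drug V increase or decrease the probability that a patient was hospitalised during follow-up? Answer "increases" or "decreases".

Viral load is set before the drug has any effect — it is not caused by the drug — and it independently drives the outcome. That makes it a confounder, so the causal comparison is within viral load levels.
Within each level — low: 9.9% vs 3.1%; high: 66.7% vs 44.4% — Drug V is lower every time.

increases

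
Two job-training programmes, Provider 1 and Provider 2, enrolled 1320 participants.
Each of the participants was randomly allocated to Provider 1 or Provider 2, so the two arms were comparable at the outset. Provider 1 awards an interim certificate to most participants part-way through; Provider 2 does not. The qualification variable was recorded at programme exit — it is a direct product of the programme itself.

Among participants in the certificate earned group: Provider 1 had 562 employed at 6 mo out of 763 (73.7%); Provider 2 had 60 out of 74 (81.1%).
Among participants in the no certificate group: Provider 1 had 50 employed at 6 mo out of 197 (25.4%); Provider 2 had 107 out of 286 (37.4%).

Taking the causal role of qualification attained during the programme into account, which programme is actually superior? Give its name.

Provider 1

The stratified and pooled comparisons disagree (Provider 2 wins within each qualification attained during the programme; Provider 1 wins overall), so the answer turns on the causal role of qualification attained during the programme.
Qualification attained during the programme lies on the pathway programme → qualification attained during the programme → outcome, so adjusting for it blocks the indirect effect. For the total causal effect of programme, use the unadjusted pooled rates.
Pooled: Provider 1 63.7% vs Provider 2 46.4%; Provider 1 is higher overall.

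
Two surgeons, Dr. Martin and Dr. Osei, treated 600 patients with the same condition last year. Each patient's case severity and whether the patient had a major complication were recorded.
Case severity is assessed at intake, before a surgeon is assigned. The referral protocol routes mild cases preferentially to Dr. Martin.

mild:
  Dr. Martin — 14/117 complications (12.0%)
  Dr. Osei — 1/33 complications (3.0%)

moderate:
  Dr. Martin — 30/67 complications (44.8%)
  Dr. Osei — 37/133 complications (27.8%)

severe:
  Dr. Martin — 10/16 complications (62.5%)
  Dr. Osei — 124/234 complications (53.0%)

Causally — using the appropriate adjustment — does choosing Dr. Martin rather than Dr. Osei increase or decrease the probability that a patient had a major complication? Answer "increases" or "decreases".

increases

Within every case severity level Dr. Osei has the lower rate, yet pooled Dr. Martin does — Simpson's reversal.
Case severity is set before the surgeon has any effect — it is not caused by the surgeon — and it independently drives the outcome. That makes it a confounder, so the causal comparison is within case severity levels.
Within each level — mild: 12.0% vs 3.0%; moderate: 44.8% vs 27.8%; severe: 62.5% vs 53.0% — Dr. Osei is lower every time.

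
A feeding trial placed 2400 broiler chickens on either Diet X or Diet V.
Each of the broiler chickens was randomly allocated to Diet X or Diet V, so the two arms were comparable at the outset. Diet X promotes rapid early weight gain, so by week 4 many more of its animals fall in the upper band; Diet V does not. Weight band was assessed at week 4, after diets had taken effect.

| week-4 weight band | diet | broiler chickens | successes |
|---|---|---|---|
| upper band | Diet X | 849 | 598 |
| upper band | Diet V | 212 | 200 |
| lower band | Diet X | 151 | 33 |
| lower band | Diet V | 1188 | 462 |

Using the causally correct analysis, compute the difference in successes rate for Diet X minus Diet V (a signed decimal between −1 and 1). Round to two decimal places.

Week-4 weight band is downstream of the diet. One should not condition on a consequence of treatment, so the overall rates are the right comparison.
The causal difference is the pooled difference: 0.631 − 0.473 = +0.158.

+0.16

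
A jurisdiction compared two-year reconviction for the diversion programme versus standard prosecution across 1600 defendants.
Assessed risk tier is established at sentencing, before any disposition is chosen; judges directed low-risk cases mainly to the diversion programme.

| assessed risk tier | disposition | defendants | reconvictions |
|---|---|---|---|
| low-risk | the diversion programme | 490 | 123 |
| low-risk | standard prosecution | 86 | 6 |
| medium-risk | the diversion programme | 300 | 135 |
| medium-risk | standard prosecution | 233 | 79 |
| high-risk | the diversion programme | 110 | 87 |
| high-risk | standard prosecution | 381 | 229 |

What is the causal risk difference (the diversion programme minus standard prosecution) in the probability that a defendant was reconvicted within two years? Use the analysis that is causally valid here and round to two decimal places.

Assessed risk tier is set before the disposition has any effect — it is not caused by the disposition — and it independently drives the outcome. That makes it a confounder, so the causal comparison is within assessed risk tier levels.
Adjusting over the population distribution of assessed risk tier: 0.360·(0.251−0.070) + 0.333·(0.450−0.339) + 0.307·(0.791−0.601) = +0.160.

+0.16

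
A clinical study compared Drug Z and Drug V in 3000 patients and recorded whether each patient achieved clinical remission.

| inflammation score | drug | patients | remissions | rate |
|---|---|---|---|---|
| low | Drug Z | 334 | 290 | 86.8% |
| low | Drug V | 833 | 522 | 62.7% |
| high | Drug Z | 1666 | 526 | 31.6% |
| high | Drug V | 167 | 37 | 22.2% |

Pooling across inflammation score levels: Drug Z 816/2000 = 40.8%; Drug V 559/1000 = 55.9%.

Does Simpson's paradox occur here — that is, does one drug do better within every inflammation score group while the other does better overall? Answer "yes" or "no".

yes

Within each inflammation score level (low 86.8% vs 62.7%; high 31.6% vs 22.2%), Drug Z has the higher rate every time. Pooled: 40.8% vs 55.9% — Drug V has the higher rate overall. The two comparisons disagree.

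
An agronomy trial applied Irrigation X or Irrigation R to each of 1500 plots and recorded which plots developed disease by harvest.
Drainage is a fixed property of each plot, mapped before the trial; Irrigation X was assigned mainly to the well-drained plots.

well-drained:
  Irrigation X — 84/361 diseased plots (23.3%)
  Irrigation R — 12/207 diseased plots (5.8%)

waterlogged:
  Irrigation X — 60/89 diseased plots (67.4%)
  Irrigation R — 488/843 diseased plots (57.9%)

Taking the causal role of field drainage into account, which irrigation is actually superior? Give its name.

Irrigation R

The stratified and pooled comparisons disagree (Irrigation R wins within each field drainage; Irrigation X wins overall), so the answer turns on the causal role of field drainage.
Field drainage satisfies the back-door criterion: it is not a descendant of the irrigation, and it blocks the spurious path from irrigation to outcome. Adjusting for it (i.e., using the within-field drainage rates) gives the causal effect.
Within each level — well-drained: 23.3% vs 5.8%; waterlogged: 67.4% vs 57.9% — Irrigation R is lower every time.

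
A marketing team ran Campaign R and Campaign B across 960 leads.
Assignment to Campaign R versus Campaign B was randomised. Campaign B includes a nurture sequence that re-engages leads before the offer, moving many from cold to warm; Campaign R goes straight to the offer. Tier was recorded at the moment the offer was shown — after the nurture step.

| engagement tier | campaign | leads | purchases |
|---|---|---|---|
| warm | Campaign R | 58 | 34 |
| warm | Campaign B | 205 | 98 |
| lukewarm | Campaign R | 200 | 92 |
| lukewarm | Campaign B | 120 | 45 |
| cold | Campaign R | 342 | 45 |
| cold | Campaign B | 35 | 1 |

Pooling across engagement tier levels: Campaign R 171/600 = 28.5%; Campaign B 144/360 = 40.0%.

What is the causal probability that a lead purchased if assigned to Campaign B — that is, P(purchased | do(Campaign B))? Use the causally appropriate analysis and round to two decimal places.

Because the campaign influences engagement tier, engagement tier is a post-treatment mediator, not a confounder. Stratifying on it would bias the estimate; the causal effect is the crude pooled difference.
So P(outcome | do(Campaign B)) is just the pooled rate for Campaign B: 144/360 = 0.400.

0.40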